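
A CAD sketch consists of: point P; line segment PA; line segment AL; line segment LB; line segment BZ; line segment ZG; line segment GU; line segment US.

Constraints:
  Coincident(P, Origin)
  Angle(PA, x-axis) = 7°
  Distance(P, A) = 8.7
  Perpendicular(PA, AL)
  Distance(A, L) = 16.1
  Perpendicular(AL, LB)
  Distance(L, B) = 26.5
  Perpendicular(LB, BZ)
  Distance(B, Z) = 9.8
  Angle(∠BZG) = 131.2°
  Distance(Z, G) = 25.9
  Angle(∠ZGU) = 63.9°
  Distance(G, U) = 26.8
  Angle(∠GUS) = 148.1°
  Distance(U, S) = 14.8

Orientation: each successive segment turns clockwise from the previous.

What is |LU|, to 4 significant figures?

0.9859

∠BZG = 131.2° gives ZG at 48.20° from the x-axis; with |ZG| = 25.9, G = (0.3636, 10.89). ∠ZGU = 63.9° gives GU at -67.90° from the x-axis; with |GU| = 26.8, U = (10.45, -13.95). Then |LU| = |U − L| = 0.9859.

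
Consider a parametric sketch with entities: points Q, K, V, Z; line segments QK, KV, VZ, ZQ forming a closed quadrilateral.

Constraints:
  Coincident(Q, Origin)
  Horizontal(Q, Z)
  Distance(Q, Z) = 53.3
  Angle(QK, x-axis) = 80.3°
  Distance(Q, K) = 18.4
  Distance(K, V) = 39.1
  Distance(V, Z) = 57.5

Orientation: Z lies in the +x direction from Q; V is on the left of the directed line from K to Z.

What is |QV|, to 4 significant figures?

56.31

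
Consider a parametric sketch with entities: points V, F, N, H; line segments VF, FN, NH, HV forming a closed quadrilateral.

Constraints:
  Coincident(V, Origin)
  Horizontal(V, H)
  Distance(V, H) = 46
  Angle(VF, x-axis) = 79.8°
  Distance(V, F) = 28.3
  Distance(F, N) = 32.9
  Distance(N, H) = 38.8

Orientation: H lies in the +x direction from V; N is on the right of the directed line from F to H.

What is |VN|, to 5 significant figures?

9.0016

Checks: |FN| = 32.90 ✓; |NH| = 38.80 ✓.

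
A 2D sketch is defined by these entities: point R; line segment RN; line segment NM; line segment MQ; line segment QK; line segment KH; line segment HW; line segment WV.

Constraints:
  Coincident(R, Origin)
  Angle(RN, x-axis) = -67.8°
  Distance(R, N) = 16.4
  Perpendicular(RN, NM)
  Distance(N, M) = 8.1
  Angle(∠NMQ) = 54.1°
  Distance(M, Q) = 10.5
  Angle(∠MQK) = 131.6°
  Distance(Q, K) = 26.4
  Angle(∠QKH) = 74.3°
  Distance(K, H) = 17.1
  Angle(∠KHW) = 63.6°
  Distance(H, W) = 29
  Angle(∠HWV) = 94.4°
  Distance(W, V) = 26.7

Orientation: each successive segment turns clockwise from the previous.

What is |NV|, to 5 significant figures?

36.242

∠KHW = 63.6° gives HW at 165.80° from the x-axis; with |HW| = 29.0, W = (0.014989, -5.2901). ∠HWV = 94.4° gives WV at 80.200° from the x-axis; with |WV| = 26.7, V = (4.5596, 21.020). Then |NV| = |V − N| = 36.242.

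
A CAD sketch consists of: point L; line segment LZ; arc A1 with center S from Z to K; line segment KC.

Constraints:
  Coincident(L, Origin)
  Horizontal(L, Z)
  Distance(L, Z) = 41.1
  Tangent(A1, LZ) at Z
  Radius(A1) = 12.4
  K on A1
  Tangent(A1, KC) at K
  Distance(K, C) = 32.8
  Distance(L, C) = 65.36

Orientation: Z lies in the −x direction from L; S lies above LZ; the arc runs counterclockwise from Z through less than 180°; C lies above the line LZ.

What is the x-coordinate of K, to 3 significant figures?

-30.1

Checks: L = (0.00, 0.00) ✓; |SK| = 12.40 ✓; ∠(SK, KC) = 90.00° ✓; |KC| = 32.80 ✓; |LC| = 65.36 ✓.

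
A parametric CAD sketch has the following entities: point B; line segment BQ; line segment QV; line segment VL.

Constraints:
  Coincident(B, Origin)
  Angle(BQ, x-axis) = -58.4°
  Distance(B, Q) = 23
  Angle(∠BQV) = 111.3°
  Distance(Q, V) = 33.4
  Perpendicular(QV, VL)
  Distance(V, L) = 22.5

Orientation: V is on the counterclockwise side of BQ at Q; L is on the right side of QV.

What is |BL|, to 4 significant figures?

60.61

B is at the origin; BQ runs at -58.4° with length 23.0, so Q = 23.0·(cos -58.4°, sin -58.4°) = (12.05, -19.59). ∠BQV = 111.3°, so QV runs at -58.4° + (180° − 111.3°) = 10.30° from the x-axis; with |QV| = 33.4, V = Q + 33.4·(cos 10.30°, sin 10.30°) = (44.91, -13.62). QV is perpendicular to VL; with |VL| = 22.5 on the right of QV, L = V + 22.5·(0.1788, -0.9839) = (48.94, -35.76). Then |BL| = |L − B| = 60.61.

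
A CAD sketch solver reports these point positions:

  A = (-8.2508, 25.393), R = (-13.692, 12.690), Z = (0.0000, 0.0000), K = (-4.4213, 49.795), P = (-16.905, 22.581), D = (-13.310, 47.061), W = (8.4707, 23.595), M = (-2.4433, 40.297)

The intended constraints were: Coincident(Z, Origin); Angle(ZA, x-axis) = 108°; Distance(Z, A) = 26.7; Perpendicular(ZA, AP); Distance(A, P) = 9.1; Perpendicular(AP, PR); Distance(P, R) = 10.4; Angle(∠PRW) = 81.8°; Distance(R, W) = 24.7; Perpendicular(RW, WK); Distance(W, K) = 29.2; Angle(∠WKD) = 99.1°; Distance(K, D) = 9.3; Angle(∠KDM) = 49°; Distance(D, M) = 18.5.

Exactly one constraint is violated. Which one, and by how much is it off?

Distance(D, M) = 18.5 — off by 5.70.

Z = (0.00, 0.00) ✓; ZA at 108.0° ✓; |ZA| = 26.70 ✓; ∠(ZA, AP) = 90.00° ✓; |AP| = 9.100 ✓; ∠(AP, PR) = 90.00° ✓; |PR| = 10.40 ✓; ∠PRW = 81.80° ✓; |RW| = 24.70 ✓; ∠(RW, WK) = 90.00° ✓; |WK| = 29.20 ✓; ∠WKD = 99.10° ✓; |KD| = 9.300 ✓; ∠KDM = 49.00° ✓; |DM| = 12.80 ✗.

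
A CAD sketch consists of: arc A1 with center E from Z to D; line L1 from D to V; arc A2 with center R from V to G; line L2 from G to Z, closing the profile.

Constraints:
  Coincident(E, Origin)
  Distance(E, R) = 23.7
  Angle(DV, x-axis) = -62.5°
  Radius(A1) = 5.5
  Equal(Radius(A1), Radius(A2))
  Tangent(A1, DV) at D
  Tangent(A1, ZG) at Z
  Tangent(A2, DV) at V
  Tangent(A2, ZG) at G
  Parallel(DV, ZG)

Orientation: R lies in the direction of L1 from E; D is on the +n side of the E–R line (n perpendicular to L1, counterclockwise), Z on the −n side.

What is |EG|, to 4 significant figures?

24.33

The slot axis is L1's direction at -62.5°, so u = (cos -62.5°, sin -62.5°) = (0.4617, -0.8870) and n = (−sin -62.5°, cos -62.5°) = (0.8870, 0.4617). E is at the origin and R lies 23.7 along u from E, so R = 23.7·u = (10.94, -21.02). Tangency of A1 to both parallel lines with radius 5.5 puts D and Z at E ± 5.5·n: D = (4.879, 2.540), Z = (-4.879, -2.540). Equal radii place V and G the same way about R: V = R + 5.5·n = (15.82, -18.48), G = R − 5.5·n = (6.065, -23.56). Then |EG| = |G − E| = 24.33.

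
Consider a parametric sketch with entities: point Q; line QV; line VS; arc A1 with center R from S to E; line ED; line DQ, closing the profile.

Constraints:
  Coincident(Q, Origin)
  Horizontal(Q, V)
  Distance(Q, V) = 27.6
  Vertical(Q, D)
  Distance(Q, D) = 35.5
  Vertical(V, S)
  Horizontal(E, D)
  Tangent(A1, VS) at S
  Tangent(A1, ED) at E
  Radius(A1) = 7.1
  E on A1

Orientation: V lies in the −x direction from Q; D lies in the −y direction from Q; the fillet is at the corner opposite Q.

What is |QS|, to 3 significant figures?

39.6

The virtual corner opposite Q is at (-27.6, -35.5). The tangent condition forces RS to be normal to VS and the tangent condition forces RE to be normal to ED, with radius 7.1, so the center R sits 7.1 in from both sides at R = (-20.5, -28.4). That places the tangent points at S = (-27.6, -28.4) on VS and E = (-20.5, -35.5) on ED. Then |QS| = |S − Q| = 39.6.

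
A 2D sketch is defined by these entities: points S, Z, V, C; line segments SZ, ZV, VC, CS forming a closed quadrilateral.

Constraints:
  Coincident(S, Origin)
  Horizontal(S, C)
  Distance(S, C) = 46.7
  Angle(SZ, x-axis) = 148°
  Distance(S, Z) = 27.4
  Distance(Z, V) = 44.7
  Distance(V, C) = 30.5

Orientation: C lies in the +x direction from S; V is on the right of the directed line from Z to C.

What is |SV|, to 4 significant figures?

17.60

S is at the origin; S and C share the same y with |SC| = 46.7 and C in +x, so C = (46.7, 0). SZ runs at 148.0° with |SZ| = 27.4, so Z = (-23.24, 14.52). V is determined by |ZV| = 44.7 and |VC| = 30.5 together: it lies at the intersection of circle(Z, 44.7) and circle(C, 30.5). With |ZC| = 71.43, the foot of the radical line on ZC is 43.19 from Z and the perpendicular offset is √(44.7² − 43.19²) = 11.52. Taking the right-of-ZC solution: V = (16.71, -5.543).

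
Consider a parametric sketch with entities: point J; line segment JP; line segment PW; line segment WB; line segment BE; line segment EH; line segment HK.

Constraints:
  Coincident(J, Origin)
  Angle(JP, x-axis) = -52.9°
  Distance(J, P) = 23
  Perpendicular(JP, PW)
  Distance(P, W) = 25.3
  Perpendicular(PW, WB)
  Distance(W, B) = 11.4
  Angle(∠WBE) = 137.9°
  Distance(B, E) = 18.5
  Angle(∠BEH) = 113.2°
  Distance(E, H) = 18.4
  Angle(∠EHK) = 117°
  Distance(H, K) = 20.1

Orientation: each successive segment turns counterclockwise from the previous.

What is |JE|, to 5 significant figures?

13.071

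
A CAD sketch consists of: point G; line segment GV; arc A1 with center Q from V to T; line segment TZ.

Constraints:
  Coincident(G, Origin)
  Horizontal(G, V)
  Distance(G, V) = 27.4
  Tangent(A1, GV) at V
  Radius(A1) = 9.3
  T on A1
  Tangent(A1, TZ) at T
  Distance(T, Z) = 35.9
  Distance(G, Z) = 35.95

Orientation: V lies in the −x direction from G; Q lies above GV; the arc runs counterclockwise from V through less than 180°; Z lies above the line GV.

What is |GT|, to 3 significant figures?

19.9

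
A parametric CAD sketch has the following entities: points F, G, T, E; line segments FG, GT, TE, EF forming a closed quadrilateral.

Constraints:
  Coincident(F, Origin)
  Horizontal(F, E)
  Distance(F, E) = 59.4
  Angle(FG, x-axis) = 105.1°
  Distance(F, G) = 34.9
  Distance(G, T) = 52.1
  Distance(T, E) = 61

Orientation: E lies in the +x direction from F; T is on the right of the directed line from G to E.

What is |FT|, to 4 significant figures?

17.46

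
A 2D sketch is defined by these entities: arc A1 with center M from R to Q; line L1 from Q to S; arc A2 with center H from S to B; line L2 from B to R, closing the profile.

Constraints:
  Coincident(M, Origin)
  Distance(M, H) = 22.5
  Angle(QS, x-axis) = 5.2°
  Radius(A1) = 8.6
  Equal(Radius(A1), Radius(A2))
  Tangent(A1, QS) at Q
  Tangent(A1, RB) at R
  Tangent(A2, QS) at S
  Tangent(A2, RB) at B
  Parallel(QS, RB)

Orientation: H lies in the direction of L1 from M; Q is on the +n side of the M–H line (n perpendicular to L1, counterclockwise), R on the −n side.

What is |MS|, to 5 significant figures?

24.088

The slot axis is L1's direction at 5.2°, so u = (cos 5.2°, sin 5.2°) = (0.99588, 0.090633) and n = (−sin 5.2°, cos 5.2°) = (-0.090633, 0.99588). M is at the origin and H lies 22.5 along u from M, so H = 22.5·u = (22.407, 2.0392). Tangency of A1 to both parallel lines with radius 8.6 puts Q and R at M ± 8.6·n: Q = (-0.77944, 8.5646), R = (0.77944, -8.5646). Equal radii place S and B the same way about H: S = H + 8.6·n = (21.628, 10.604), B = H − 8.6·n = (23.187, -6.5254). Then |MS| = |S − M| = 24.088.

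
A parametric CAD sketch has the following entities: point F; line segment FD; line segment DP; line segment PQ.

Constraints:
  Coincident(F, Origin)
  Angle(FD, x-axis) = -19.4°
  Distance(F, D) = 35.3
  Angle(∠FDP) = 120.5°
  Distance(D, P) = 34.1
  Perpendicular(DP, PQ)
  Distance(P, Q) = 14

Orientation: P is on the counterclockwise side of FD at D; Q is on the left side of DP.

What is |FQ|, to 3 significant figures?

54.5

∠FDP = 120.5°, so DP runs at -19.4° + (180° − 120.5°) = 40.1° from the x-axis; with |DP| = 34.1, P = D + 34.1·(cos 40.1°, sin 40.1°) = (59.4, 10.2). The perpendicularity gives PQ at right angles to DP; with |PQ| = 14.0 on the left of DP, Q = P + 14.0·(-0.644, 0.765) = (50.4, 20.9). Then |FQ| = |Q − F| = 54.5.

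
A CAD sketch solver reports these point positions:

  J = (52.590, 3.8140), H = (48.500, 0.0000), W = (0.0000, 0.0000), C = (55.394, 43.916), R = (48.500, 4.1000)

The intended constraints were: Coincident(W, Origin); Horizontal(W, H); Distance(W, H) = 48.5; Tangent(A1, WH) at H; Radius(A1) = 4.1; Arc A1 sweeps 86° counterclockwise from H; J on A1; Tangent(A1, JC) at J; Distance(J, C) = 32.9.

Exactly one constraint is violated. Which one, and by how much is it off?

Distance(J, C) = 32.9 — off by 7.30.

W = (0.00, 0.00) ✓; W.y = 0.00, H.y = 0.00 ✓; |WH| = 48.50 ✓; ∠(RH, HW) = 90.00° ✓; |RH| = 4.100 ✓; bearing(R→J) − bearing(R→H) = 86.00° ✓; |RJ| = 4.100 ✓; ∠(RJ, JC) = 90.00° ✓; |JC| = 40.20 ✗.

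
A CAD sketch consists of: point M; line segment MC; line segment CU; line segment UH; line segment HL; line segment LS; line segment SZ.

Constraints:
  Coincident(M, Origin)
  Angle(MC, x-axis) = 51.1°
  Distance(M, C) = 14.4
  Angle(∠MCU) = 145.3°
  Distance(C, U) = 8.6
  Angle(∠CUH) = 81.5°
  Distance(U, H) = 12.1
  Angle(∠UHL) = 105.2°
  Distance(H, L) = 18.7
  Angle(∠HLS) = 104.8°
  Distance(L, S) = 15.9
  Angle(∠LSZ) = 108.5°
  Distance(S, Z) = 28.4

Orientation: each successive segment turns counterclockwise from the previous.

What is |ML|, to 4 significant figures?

5.952

∠CUH = 81.5° gives UH at -175.7° from the x-axis; with |UH| = 12.1, H = (-2.393, 18.88). ∠UHL = 105.2° gives HL at -100.9° from the x-axis; with |HL| = 18.7, L = (-5.930, 0.5137). Then |ML| = |L − M| = 5.952.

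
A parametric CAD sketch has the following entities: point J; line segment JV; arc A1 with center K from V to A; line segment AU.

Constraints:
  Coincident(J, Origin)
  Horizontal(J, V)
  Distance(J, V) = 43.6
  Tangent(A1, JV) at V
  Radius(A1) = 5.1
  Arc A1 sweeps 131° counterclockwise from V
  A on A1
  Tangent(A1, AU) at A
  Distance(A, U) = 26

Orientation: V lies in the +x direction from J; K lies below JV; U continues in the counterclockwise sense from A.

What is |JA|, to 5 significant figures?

40.638

J is at the origin; J and V share the same y with |JV| = 43.6 and V on the +x side, so V = (43.600, 0.0000). A1 meets JV tangentially, so KV is at right angles to JV, so K = V + (0, -5.1) = (43.600, -5.1000). On A1, V sits at bearing 90° from K; a 131° counterclockwise sweep puts A at bearing 221°, so A = K + 5.1·(cos 221°, sin 221°) = (39.751, -8.4459). Then |JA| = |A − J| = 40.638.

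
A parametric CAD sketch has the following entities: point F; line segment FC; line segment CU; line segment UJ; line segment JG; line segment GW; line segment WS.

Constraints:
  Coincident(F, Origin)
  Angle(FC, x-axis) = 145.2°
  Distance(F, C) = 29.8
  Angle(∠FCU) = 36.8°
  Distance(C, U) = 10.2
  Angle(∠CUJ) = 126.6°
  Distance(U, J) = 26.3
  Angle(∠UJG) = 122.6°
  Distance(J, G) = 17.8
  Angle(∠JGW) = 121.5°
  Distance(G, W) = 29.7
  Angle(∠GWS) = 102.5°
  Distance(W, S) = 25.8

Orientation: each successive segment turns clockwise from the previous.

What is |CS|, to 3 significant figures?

27.8

∠JGW = 121.5° gives GW at -167° from the x-axis; with |GW| = 29.7, W = (-32.6, -26.6). ∠GWS = 102.5° gives WS at 115° from the x-axis; with |WS| = 25.8, S = (-43.6, -3.23). Then |CS| = |S − C| = 27.8.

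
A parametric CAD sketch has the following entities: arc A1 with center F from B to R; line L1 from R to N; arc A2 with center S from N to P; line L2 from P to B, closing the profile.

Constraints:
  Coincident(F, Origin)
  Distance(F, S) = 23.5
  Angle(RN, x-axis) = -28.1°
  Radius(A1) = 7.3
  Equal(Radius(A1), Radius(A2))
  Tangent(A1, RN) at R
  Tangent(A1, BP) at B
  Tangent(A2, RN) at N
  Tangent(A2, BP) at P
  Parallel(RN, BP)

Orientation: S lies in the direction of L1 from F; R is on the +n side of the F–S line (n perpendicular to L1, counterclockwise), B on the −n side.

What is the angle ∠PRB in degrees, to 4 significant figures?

58.15°

The slot axis is L1's direction at -28.1°, so u = (cos -28.1°, sin -28.1°) = (0.8821, -0.4710) and n = (−sin -28.1°, cos -28.1°) = (0.4710, 0.8821). F is at the origin and S lies 23.5 along u from F, so S = 23.5·u = (20.73, -11.07). Tangency of A1 to both parallel lines with radius 7.3 puts R and B at F ± 7.3·n: R = (3.438, 6.440), B = (-3.438, -6.440). Equal radii place N and P the same way about S: N = S + 7.3·n = (24.17, -4.629), P = S − 7.3·n = (17.29, -17.51). Then cos ∠PRB = RP·RB / (|RP||RB|), giving 58.15°.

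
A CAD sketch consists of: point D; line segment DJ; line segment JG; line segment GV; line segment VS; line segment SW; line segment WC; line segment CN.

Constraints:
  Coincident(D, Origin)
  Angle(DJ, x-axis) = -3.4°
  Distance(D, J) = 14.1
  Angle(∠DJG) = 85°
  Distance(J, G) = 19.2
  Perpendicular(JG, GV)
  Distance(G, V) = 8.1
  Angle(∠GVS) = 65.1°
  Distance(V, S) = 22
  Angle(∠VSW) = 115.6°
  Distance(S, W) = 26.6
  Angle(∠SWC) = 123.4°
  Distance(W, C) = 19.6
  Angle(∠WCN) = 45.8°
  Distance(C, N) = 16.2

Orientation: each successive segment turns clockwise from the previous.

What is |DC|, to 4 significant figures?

54.60

D is at the origin; DJ runs at -3.4° with length 14.1, so J = (14.08, -0.8362). ∠DJG = 85.0° gives JG at -98.40° from the x-axis; with |JG| = 19.2, G = (11.27, -19.83). JG ⟂ GV, so GV runs at 171.6°; with |GV| = 8.1, V = (3.257, -18.65). ∠GVS = 65.1° gives VS at 56.70° from the x-axis; with |VS| = 22.0, S = (15.34, -0.2592). ∠VSW = 115.6° gives SW at -7.700° from the x-axis; with |SW| = 26.6, W = (41.70, -3.823). ∠SWC = 123.4° gives WC at -64.30° from the x-axis; with |WC| = 19.6, C = (50.20, -21.48). Then |DC| = |C − D| = 54.60.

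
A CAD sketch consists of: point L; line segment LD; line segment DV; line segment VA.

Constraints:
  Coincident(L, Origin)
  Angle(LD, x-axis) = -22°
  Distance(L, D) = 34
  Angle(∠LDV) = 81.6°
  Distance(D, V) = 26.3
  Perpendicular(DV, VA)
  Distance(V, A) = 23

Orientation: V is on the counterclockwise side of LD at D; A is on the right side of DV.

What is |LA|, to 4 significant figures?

60.52

L is at the origin; LD runs at -22.0° with length 34.0, so D = 34.0·(cos -22.0°, sin -22.0°) = (31.52, -12.74). ∠LDV = 81.6°, so DV runs at -22.0° + (180° − 81.6°) = 76.40° from the x-axis; with |DV| = 26.3, V = D + 26.3·(cos 76.40°, sin 76.40°) = (37.71, 12.83). The perpendicularity gives VA at right angles to DV; with |VA| = 23.0 on the right of DV, A = V + 23.0·(0.9720, -0.2351) = (60.06, 7.418). Then |LA| = |A − L| = 60.52.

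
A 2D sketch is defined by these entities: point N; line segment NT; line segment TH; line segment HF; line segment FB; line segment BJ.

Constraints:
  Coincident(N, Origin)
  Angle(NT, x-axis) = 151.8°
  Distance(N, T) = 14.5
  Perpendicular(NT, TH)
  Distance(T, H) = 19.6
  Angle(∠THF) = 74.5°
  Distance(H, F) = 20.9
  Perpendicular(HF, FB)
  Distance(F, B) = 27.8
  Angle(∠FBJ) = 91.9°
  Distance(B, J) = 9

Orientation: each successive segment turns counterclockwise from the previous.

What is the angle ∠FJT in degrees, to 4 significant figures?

53.65°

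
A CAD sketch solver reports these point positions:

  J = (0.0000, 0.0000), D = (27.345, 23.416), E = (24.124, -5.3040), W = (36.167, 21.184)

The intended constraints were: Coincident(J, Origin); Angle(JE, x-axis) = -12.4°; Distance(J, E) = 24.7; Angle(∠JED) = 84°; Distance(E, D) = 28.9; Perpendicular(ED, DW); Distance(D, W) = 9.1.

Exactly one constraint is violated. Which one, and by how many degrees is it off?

Perpendicular(ED, DW) — off by 7.80°.

J = (0.00, 0.00) ✓; JE at -12.40° ✓; |JE| = 24.70 ✓; ∠JED = 84.00° ✓; |ED| = 28.90 ✓; ∠(ED, DW) = 97.80° ✗; |DW| = 9.100 ✓.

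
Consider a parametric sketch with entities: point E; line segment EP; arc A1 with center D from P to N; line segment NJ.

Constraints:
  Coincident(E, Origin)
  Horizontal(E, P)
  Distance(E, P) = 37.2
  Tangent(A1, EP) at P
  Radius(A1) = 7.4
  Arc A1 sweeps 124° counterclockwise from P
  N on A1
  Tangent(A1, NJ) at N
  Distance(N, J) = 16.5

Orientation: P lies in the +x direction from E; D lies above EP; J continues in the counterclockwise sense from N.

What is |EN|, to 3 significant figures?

44.8

A1 meets EP tangentially, so DP is at right angles to EP, so D = P + (0, 7.4) = (37.2, 7.40). On A1, P sits at bearing -90° from D; a 124° counterclockwise sweep puts N at bearing 34°, so N = D + 7.4·(cos 34°, sin 34°) = (43.3, 11.5). Then |EN| = |N − E| = 44.8.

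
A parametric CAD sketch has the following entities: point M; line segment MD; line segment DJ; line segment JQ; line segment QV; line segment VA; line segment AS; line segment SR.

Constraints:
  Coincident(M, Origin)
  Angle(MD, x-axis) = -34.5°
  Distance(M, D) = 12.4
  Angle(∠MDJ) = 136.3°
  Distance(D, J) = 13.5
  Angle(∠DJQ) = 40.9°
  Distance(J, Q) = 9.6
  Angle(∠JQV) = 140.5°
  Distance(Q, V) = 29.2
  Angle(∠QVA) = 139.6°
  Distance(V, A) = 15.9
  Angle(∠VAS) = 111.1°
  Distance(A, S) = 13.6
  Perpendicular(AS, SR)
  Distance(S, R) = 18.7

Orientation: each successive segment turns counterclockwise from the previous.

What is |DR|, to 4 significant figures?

16.79

M is at the origin; MD runs at -34.5° with length 12.4, so D = (10.22, -7.023). ∠MDJ = 136.3° gives DJ at 9.200° from the x-axis; with |DJ| = 13.5, J = (23.55, -4.865). ∠DJQ = 40.9° gives JQ at 148.3° from the x-axis; with |JQ| = 9.6, Q = (15.38, 0.1795). ∠JQV = 140.5° gives QV at -172.2° from the x-axis; with |QV| = 29.2, V = (-13.55, -3.783). ∠QVA = 139.6° gives VA at -131.8° from the x-axis; with |VA| = 15.9, A = (-24.15, -15.64). ∠VAS = 111.1° gives AS at -62.90° from the x-axis; with |AS| = 13.6, S = (-17.95, -27.74). AS is perpendicular to SR, so SR runs at 27.10°; with |SR| = 18.7, R = (-1.308, -19.22). Then |DR| = |R − D| = 16.79.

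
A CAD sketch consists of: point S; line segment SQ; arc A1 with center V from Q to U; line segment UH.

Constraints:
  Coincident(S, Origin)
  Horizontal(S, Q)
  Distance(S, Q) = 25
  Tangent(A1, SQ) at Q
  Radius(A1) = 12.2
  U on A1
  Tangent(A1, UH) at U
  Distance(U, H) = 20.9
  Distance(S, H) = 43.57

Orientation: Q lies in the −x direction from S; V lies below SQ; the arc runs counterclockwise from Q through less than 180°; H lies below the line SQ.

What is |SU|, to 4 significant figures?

39.96

S is at the origin; S and Q share the same y with |SQ| = 25.0 and Q on the −x side, so Q = (-25.00, 0.000). Tangency of A1 to SQ means the radius VQ is perpendicular to SQ, so V = Q + (0, -12.2) = (-25.00, -12.20). Since VU ⟂ UH (tangency), |VH| = √(12.2² + 20.9²) = 24.20 regardless of where U sits on A1. So H lies on both circle(S, 43.57) and circle(V, 24.20); the below-SQ intersection is H = (-23.98, -36.38). U is the foot of the tangent from H: U = (-35.27, -18.79).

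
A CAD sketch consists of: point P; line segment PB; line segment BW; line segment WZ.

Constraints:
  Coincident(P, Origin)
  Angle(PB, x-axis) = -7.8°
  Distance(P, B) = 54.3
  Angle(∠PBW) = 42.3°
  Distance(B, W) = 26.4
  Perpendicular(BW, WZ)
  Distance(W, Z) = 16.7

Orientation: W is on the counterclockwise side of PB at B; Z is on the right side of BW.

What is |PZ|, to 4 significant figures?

54.99

P is at the origin; PB runs at -7.8° with length 54.3, so B = 54.3·(cos -7.8°, sin -7.8°) = (53.80, -7.369). ∠PBW = 42.3°, so BW runs at -7.8° + (180° − 42.3°) = 129.9° from the x-axis; with |BW| = 26.4, W = B + 26.4·(cos 129.9°, sin 129.9°) = (36.86, 12.88). The perpendicularity gives WZ at right angles to BW; with |WZ| = 16.7 on the right of BW, Z = W + 16.7·(0.7672, 0.6414) = (49.67, 23.60). Then |PZ| = |Z − P| = 54.99.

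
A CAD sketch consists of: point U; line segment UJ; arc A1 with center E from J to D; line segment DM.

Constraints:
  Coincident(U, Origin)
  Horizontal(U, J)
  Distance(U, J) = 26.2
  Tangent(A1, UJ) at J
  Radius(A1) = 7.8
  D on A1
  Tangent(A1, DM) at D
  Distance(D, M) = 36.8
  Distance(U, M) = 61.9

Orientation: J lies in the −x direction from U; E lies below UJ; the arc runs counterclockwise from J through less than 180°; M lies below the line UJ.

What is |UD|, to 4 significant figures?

33.52

Checks: |UJ| = 26.20 ✓; |ED| = 7.800 ✓; ∠(ED, DM) = 90.00° ✓; |DM| = 36.80 ✓; |UM| = 61.90 ✓.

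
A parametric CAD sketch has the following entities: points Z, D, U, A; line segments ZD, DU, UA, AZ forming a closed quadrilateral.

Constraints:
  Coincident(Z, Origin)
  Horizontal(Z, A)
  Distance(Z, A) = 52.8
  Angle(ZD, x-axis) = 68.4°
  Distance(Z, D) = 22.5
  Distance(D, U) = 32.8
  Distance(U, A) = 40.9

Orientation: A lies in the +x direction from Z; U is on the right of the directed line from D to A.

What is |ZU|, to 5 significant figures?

17.734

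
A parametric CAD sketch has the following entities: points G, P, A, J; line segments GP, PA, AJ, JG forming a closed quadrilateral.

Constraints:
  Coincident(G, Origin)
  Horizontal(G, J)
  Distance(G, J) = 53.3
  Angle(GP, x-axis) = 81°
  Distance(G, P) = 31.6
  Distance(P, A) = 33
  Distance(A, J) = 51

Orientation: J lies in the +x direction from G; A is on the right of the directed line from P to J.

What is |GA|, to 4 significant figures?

2.874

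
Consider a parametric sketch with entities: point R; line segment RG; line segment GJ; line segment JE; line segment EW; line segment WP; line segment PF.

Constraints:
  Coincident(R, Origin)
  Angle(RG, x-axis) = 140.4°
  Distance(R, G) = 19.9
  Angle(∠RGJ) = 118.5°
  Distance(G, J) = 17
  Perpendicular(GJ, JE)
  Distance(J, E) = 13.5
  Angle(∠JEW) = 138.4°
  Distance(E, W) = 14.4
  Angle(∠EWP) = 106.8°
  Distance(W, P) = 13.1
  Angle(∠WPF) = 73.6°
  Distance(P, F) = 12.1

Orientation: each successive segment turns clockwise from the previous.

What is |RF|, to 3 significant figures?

15.2

R is at the origin; RG runs at 140.4° with length 19.9, so G = (-15.3, 12.7). ∠RGJ = 118.5° gives GJ at 78.9° from the x-axis; with |GJ| = 17.0, J = (-12.1, 29.4). GJ is perpendicular to JE, so JE runs at -11.1°; with |JE| = 13.5, E = (1.19, 26.8). ∠JEW = 138.4° gives EW at -52.7° from the x-axis; with |EW| = 14.4, W = (9.91, 15.3). ∠EWP = 106.8° gives WP at -126° from the x-axis; with |WP| = 13.1, P = (2.23, 4.70). ∠WPF = 73.6° gives PF at 128° from the x-axis; with |PF| = 12.1, F = (-5.17, 14.3). Then |RF| = |F − R| = 15.2.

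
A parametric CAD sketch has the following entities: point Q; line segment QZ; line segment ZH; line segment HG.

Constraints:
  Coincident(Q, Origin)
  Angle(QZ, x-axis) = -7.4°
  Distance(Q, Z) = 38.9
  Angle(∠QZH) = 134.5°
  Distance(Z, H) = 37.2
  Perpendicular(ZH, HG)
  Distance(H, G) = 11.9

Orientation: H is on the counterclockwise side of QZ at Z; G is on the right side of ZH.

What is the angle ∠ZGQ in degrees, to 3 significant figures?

13.9°

∠QZH = 134.5°, so ZH runs at -7.4° + (180° − 134.5°) = 38.1° from the x-axis; with |ZH| = 37.2, H = Z + 37.2·(cos 38.1°, sin 38.1°) = (67.8, 17.9). ZH is perpendicular to HG; with |HG| = 11.9 on the right of ZH, G = H + 11.9·(0.617, -0.787) = (75.2, 8.58). Then cos ∠ZGQ = GZ·GQ / (|GZ||GQ|), giving 13.9°.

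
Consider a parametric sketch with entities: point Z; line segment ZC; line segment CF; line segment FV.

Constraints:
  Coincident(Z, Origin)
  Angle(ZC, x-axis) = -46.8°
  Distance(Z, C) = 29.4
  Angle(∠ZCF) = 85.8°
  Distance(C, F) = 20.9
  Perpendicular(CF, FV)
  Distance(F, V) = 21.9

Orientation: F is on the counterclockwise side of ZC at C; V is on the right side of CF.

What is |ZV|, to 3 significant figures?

54.5

Z is at the origin; ZC runs at -46.8° with length 29.4, so C = 29.4·(cos -46.8°, sin -46.8°) = (20.1, -21.4). ∠ZCF = 85.8°, so CF runs at -46.8° + (180° − 85.8°) = 47.4° from the x-axis; with |CF| = 20.9, F = C + 20.9·(cos 47.4°, sin 47.4°) = (34.3, -6.05). CF ⟂ FV; with |FV| = 21.9 on the right of CF, V = F + 21.9·(0.736, -0.677) = (50.4, -20.9). Then |ZV| = |V − Z| = 54.5.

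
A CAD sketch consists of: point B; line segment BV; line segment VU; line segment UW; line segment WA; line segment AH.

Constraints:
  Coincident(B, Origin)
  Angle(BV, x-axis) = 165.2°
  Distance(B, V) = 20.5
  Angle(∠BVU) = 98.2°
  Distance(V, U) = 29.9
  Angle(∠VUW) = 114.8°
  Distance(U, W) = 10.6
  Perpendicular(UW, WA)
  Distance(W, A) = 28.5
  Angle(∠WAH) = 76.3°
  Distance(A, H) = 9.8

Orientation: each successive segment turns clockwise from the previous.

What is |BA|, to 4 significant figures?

11.47

B is at the origin; BV runs at 165.2° with length 20.5, so V = (-19.82, 5.237). ∠BVU = 98.2° gives VU at 83.40° from the x-axis; with |VU| = 29.9, U = (-16.38, 34.94). ∠VUW = 114.8° gives UW at 18.20° from the x-axis; with |UW| = 10.6, W = (-6.314, 38.25). UW ⟂ WA, so WA runs at -71.80°; with |WA| = 28.5, A = (2.588, 11.18). Then |BA| = |A − B| = 11.47.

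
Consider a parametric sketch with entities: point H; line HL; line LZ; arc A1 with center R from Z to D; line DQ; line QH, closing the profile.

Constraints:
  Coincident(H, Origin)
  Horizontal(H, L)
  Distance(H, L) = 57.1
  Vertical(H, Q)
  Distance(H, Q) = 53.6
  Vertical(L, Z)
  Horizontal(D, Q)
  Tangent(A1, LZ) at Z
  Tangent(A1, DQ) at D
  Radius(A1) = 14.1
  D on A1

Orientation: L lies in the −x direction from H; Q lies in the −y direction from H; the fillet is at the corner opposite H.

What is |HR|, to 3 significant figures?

58.4

HQ is vertical with |HQ| = 53.6 and Q on the −y side, so Q = (0.00, -53.6). The virtual corner opposite H is at (-57.1, -53.6). Tangency of A1 to LZ means the radius RZ is perpendicular to LZ and A1 meets DQ tangentially, so RD is at right angles to DQ, with radius 14.1, so the center R sits 14.1 in from both sides at R = (-43.0, -39.5). Then |HR| = |R − H| = 58.4.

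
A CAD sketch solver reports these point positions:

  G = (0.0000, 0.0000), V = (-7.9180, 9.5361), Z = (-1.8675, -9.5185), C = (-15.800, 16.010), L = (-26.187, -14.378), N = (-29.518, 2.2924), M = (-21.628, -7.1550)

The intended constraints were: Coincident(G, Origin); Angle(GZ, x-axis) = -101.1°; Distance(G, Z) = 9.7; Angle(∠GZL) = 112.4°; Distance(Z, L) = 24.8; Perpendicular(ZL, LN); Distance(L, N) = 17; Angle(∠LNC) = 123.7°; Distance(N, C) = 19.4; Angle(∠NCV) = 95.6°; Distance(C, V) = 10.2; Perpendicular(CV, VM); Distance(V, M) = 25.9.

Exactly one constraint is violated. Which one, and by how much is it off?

Distance(V, M) = 25.9 — off by 4.30.

G = (0.00, 0.00) ✓; GZ at -101.1° ✓; |GZ| = 9.700 ✓; ∠GZL = 112.4° ✓; |ZL| = 24.80 ✓; ∠(ZL, LN) = 90.00° ✓; |LN| = 17.00 ✓; ∠LNC = 123.7° ✓; |NC| = 19.40 ✓; ∠NCV = 95.60° ✓; |CV| = 10.20 ✓; ∠(CV, VM) = 90.00° ✓; |VM| = 21.60 ✗.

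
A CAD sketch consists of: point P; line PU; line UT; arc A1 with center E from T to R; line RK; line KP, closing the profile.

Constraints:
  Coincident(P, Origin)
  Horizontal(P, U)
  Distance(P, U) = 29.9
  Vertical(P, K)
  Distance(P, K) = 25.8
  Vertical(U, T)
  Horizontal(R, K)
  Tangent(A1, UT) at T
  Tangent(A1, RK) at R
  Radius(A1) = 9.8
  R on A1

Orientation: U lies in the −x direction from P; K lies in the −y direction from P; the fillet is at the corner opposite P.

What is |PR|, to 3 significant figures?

32.7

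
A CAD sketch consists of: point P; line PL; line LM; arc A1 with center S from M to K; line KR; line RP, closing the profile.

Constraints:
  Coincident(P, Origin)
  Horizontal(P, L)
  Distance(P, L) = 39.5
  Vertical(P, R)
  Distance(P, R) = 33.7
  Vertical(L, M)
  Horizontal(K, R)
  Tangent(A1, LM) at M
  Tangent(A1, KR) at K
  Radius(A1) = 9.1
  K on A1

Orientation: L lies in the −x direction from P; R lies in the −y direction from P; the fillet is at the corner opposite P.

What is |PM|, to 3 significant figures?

46.5

P is at the origin; PL is horizontal with |PL| = 39.5 and L on the −x side, so L = (-39.5, 0.00). PR is vertical with |PR| = 33.7 and R on the −y side, so R = (0.00, -33.7). The virtual corner opposite P is at (-39.5, -33.7). Since A1 is tangent to LM there, SM ⟂ LM and since A1 is tangent to KR there, SK ⟂ KR, with radius 9.1, so the center S sits 9.1 in from both sides at S = (-30.4, -24.6). That places the tangent points at M = (-39.5, -24.6) on LM and K = (-30.4, -33.7) on KR. Then |PM| = |M − P| = 46.5.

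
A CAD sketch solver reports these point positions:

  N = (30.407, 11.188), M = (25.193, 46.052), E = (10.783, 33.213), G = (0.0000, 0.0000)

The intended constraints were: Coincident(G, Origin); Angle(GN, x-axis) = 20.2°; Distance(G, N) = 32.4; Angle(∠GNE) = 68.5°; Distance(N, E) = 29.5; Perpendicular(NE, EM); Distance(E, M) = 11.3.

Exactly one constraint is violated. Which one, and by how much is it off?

Distance(E, M) = 11.3 — off by 8.00.

G = (0.00, 0.00) ✓; GN at 20.20° ✓; |GN| = 32.40 ✓; ∠GNE = 68.50° ✓; |NE| = 29.50 ✓; ∠(NE, EM) = 90.00° ✓; |EM| = 19.30 ✗.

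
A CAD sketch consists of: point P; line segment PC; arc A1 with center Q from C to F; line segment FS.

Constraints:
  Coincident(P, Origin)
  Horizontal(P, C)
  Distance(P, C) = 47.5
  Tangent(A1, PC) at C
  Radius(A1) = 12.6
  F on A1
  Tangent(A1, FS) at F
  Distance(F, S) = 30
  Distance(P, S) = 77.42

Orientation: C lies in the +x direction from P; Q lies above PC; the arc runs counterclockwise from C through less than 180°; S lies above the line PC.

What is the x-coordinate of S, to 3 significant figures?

67.1

P is at the origin; PC is horizontal with |PC| = 47.5 and C on the +x side, so C = (47.5, 0.00). Tangency of A1 to PC means the radius QC is perpendicular to PC, so Q = C + (0, 12.6) = (47.5, 12.6). Since QF ⟂ FS (tangency), |QS| = √(12.6² + 30.0²) = 32.5 regardless of where F sits on A1. So S lies on both circle(P, 77.42) and circle(Q, 32.5); the above-PC intersection is S = (67.1, 38.5). F is the foot of the tangent from S: F = (59.7, 9.47).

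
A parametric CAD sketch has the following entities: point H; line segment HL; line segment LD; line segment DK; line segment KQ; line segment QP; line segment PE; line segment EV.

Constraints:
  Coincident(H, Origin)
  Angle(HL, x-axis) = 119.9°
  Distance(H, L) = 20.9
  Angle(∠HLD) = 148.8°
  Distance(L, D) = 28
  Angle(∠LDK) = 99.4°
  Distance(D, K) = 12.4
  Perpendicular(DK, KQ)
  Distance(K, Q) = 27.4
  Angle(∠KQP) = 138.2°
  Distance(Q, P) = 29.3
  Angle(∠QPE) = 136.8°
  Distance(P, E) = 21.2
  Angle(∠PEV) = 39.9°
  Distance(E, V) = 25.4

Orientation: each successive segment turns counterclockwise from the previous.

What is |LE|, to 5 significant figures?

33.335

∠KQP = 138.2° gives QP at 3.5000° from the x-axis; with |QP| = 29.3, P = (8.1316, 6.7256). ∠QPE = 136.8° gives PE at 46.700° from the x-axis; with |PE| = 21.2, E = (22.671, 22.154). Then |LE| = |E − L| = 33.335.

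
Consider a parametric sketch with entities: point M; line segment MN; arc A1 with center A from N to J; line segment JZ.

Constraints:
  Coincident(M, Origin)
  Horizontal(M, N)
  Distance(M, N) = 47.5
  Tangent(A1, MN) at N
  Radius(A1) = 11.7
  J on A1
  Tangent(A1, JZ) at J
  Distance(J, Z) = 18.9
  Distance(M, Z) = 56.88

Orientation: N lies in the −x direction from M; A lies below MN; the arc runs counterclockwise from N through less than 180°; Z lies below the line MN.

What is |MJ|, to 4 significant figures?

59.89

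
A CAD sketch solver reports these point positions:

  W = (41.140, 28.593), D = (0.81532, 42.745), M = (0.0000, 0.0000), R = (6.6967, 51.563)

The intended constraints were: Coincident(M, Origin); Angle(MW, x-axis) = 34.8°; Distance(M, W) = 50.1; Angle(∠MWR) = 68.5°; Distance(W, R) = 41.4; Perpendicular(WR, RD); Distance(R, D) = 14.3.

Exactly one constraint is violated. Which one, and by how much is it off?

Distance(R, D) = 14.3 — off by 3.70.

M = (0.00, 0.00) ✓; MW at 34.80° ✓; |MW| = 50.10 ✓; ∠MWR = 68.50° ✓; |WR| = 41.40 ✓; ∠(WR, RD) = 90.00° ✓; |RD| = 10.60 ✗.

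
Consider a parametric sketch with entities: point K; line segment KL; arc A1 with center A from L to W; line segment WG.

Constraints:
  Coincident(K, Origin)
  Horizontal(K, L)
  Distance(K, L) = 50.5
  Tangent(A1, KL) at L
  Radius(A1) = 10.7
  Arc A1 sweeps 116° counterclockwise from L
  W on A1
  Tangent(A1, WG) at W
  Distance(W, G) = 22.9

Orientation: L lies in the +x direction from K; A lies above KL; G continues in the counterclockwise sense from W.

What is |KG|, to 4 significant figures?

61.66

K is at the origin; KL is horizontal with |KL| = 50.5 and L on the +x side, so L = (50.50, 0.000). A1 meets KL tangentially, so AL is at right angles to KL, so A = L + (0, 10.7) = (50.50, 10.70). On A1, L sits at bearing -90° from A; a 116° counterclockwise sweep puts W at bearing 26°, so W = A + 10.7·(cos 26°, sin 26°) = (60.12, 15.39). Since A1 is tangent to WG there, AW ⟂ WG, so WG runs along (−sin 26°, cos 26°); with |WG| = 22.9, G = (50.08, 35.97). Then |KG| = |G − K| = 61.66.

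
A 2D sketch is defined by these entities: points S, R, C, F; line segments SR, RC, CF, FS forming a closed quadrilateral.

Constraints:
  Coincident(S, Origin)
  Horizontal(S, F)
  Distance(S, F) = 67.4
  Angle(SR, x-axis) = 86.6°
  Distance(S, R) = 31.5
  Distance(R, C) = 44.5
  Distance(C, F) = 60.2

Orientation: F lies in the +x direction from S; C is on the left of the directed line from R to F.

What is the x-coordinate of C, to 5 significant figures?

40.355

Checks: S = (0.00, 0.00) ✓; |RC| = 44.50 ✓; |CF| = 60.20 ✓.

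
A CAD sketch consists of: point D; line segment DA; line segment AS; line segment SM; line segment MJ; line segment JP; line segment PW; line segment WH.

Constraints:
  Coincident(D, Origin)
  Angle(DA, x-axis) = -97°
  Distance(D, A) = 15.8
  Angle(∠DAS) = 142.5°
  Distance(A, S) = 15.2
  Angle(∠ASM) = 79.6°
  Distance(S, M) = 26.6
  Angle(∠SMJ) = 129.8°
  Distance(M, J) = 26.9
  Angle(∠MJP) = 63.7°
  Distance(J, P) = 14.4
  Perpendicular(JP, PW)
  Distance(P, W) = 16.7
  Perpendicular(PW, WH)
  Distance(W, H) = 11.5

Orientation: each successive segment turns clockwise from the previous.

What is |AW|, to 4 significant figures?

24.26

D is at the origin; DA runs at -97.0° with length 15.8, so A = (-1.926, -15.68). ∠DAS = 142.5° gives AS at -134.5° from the x-axis; with |AS| = 15.2, S = (-12.58, -26.52). ∠ASM = 79.6° gives SM at 125.1° from the x-axis; with |SM| = 26.6, M = (-27.87, -4.761). ∠SMJ = 129.8° gives MJ at 74.90° from the x-axis; with |MJ| = 26.9, J = (-20.87, 21.21). ∠MJP = 63.7° gives JP at -41.40° from the x-axis; with |JP| = 14.4, P = (-10.07, 11.69). JP is perpendicular to PW, so PW runs at -131.4°; with |PW| = 16.7, W = (-21.11, -0.8394). Then |AW| = |W − A| = 24.26.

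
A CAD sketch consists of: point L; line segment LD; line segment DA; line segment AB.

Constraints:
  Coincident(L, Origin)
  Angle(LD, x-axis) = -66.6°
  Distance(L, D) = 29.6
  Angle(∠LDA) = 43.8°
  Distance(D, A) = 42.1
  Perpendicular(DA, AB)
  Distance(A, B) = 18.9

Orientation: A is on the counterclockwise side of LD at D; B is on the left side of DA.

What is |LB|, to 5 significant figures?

20.797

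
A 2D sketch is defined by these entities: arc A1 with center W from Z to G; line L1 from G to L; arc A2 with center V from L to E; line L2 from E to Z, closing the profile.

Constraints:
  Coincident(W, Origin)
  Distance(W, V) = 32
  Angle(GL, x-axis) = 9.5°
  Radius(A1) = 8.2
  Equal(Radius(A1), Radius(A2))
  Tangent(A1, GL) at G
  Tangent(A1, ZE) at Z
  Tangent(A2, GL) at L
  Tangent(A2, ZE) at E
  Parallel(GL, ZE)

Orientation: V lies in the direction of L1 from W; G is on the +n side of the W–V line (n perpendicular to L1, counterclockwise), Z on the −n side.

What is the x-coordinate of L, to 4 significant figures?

30.21

Tangency of A1 to both parallel lines with radius 8.2 puts G and Z at W ± 8.2·n: G = (-1.353, 8.088), Z = (1.353, -8.088). Equal radii place L and E the same way about V: L = V + 8.2·n = (30.21, 13.37), E = V − 8.2·n = (32.91, -2.806). So L.x = 30.21.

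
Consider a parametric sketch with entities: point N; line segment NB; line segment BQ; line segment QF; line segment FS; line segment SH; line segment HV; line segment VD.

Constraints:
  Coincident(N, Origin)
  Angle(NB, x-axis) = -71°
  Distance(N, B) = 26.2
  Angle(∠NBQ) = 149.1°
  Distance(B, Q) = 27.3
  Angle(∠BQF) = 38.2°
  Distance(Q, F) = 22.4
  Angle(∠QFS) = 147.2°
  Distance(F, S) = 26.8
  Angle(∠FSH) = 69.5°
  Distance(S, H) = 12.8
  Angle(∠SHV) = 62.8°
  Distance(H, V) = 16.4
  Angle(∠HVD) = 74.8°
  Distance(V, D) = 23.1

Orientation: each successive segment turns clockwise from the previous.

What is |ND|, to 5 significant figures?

14.089

N is at the origin; NB runs at -71.0° with length 26.2, so B = (8.5299, -24.773). ∠NBQ = 149.1° gives BQ at -101.90° from the x-axis; with |BQ| = 27.3, Q = (2.9005, -51.486). ∠BQF = 38.2° gives QF at 116.30° from the x-axis; with |QF| = 22.4, F = (-7.0243, -31.405). ∠QFS = 147.2° gives FS at 83.500° from the x-axis; with |FS| = 26.8, S = (-3.9904, -4.7769). ∠FSH = 69.5° gives SH at -27.000° from the x-axis; with |SH| = 12.8, H = (7.4144, -10.588). ∠SHV = 62.8° gives HV at -144.20° from the x-axis; with |HV| = 16.4, V = (-5.8870, -20.181). ∠HVD = 74.8° gives VD at 110.60° from the x-axis; with |VD| = 23.1, D = (-14.015, 1.4417). Then |ND| = |D − N| = 14.089.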